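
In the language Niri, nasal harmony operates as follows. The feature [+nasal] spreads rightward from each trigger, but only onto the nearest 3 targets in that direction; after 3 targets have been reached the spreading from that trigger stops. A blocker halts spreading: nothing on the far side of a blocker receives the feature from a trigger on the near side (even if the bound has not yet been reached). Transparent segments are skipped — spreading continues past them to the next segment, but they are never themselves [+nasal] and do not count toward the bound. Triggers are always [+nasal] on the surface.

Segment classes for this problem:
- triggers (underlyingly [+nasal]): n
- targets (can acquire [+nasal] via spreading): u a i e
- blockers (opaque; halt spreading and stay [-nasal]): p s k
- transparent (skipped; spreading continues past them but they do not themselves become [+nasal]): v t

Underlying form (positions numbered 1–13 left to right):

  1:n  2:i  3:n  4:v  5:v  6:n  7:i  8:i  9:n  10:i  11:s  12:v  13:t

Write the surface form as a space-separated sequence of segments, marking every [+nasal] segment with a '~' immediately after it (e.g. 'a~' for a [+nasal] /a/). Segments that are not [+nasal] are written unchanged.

From /n/ at 1 rightward: 2 /i/ → [+nasal]; 3 /n/ is itself a trigger — this domain ends here.
From /n/ at 3 rightward: 4 /v/ transparent; 5 /v/ transparent; 6 /n/ is itself a trigger — this domain ends here.
From /n/ at 6 rightward: 7 /i/ → [+nasal]; 8 /i/ → [+nasal]; 9 /n/ is itself a trigger — this domain ends here.
From /n/ at 9 rightward: 10 /i/ → [+nasal]; 11 /s/ blocks.
[+nasal] positions on the surface: 1 2 3 6 7 8 9 10.

n~ i~ n~ v v n~ i~ i~ n~ i~ s v t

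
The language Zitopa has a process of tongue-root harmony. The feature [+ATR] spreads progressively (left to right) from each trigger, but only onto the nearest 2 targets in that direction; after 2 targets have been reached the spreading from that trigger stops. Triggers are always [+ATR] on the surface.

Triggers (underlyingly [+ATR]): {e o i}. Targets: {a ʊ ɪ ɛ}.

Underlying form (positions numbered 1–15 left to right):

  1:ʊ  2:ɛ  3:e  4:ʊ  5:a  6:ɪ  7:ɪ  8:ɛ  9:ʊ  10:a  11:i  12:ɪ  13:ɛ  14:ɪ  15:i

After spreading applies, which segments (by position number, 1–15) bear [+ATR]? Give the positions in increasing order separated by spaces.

From /e/ at 3 rightward: 4 /ʊ/ → [+ATR]; 5 /a/ → [+ATR]; bound reached.
From /i/ at 11 rightward: 12 /ɪ/ → [+ATR]; 13 /ɛ/ → [+ATR]; bound reached.
From /i/ at 15 rightward: word edge.
Targets with no active source: positions 1 2 6 7 8 9 10 14 stay [-ATR].

3 4 5 11 12 13 15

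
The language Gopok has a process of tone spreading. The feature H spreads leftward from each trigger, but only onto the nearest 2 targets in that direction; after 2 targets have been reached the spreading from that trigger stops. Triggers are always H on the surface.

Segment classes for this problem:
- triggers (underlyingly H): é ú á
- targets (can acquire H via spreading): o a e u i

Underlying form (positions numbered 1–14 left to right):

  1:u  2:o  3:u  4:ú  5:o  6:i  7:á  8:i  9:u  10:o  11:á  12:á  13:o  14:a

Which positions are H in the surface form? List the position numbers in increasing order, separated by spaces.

2 3 4 5 6 7 9 10 11 12

From /ú/ at 4 leftward: 3 /u/ → H; 2 /o/ → H; bound reached.
From /á/ at 7 leftward: 6 /i/ → H; 5 /o/ → H; bound reached.
From /á/ at 11 leftward: 10 /o/ → H; 9 /u/ → H; bound reached.
From /á/ at 12 leftward: 11 /á/ is itself a trigger — this domain ends here.
Targets with no active source: positions 1 8 13 14 stay [-high tone].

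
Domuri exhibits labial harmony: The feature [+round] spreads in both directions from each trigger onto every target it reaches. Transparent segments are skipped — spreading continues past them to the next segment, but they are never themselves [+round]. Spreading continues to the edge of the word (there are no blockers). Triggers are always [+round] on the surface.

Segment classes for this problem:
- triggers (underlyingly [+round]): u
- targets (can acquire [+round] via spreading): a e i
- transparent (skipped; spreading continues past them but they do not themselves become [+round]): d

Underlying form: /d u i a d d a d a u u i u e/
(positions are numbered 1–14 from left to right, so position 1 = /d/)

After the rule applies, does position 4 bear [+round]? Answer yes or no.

From /u/ at 2 rightward: 3 /i/ → [+round]; 4 /a/ → [+round]; 5 /d/ transparent; 6 /d/ transparent; 7 /a/ → [+round]; 8 /d/ transparent; 9 /a/ → [+round]; 10 /u/ is itself a trigger — this domain ends here.
From /u/ at 2 leftward: 1 /d/ transparent; word edge.
From /u/ at 10 rightward: 11 /u/ is itself a trigger — this domain ends here.
From /u/ at 10 leftward: 9 /a/ → [+round]; 8 /d/ transparent; 7 /a/ → [+round]; 6 /d/ transparent; 5 /d/ transparent; 4 /a/ → [+round]; 3 /i/ → [+round]; 2 /u/ is itself a trigger — this domain ends here.
From /u/ at 11 rightward: 12 /i/ → [+round]; 13 /u/ is itself a trigger — this domain ends here.
From /u/ at 11 leftward: 10 /u/ is itself a trigger — this domain ends here.
From /u/ at 13 rightward: 14 /e/ → [+round]; word edge.
From /u/ at 13 leftward: 12 /i/ → [+round]; 11 /u/ is itself a trigger — this domain ends here.
[+round] positions on the surface: 2 3 4 7 9 10 11 12 13 14.

yes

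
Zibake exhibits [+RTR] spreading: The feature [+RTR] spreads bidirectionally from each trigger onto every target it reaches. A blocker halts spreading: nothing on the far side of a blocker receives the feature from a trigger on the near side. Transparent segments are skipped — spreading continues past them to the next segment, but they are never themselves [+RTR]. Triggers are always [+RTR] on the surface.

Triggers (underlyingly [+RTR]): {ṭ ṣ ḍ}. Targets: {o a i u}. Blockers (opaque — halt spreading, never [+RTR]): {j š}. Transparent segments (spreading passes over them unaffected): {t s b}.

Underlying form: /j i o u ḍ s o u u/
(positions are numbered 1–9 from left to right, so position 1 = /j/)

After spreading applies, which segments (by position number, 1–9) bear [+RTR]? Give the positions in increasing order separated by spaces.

2 3 4 5 7 8 9

From /ḍ/ at 5 rightward: 6 /s/ transparent; 7 /o/ → [+RTR]; 8 /u/ → [+RTR]; 9 /u/ → [+RTR]; word edge.
From /ḍ/ at 5 leftward: 4 /u/ → [+RTR]; 3 /o/ → [+RTR]; 2 /i/ → [+RTR]; 1 /j/ blocks.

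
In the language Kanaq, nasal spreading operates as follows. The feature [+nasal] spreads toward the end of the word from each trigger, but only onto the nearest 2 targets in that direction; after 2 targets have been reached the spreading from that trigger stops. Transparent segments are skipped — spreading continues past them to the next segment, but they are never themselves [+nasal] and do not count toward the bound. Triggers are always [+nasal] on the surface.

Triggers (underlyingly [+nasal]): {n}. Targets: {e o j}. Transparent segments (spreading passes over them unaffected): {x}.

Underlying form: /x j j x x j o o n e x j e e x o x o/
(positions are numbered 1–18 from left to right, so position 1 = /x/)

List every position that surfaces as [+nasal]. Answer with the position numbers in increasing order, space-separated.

From /n/ at 9 rightward: 10 /e/ → [+nasal]; 11 /x/ transparent; 12 /j/ → [+nasal]; bound reached.
Targets with no active source: positions 2 3 6 7 8 13 14 16 18 stay [-nasal].

9 10 12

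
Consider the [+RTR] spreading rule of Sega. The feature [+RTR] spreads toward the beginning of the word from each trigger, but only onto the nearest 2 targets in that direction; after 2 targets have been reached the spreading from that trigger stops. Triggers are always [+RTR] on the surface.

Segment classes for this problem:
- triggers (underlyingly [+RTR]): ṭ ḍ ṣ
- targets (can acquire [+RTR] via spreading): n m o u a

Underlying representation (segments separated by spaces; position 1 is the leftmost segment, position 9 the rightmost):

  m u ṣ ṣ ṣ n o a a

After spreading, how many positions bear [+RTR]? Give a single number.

From /ṣ/ at 3 leftward: 2 /u/ → [+RTR]; 1 /m/ → [+RTR]; bound reached.
From /ṣ/ at 4 leftward: 3 /ṣ/ is itself a trigger — this domain ends here.
From /ṣ/ at 5 leftward: 4 /ṣ/ is itself a trigger — this domain ends here.
Targets with no active source: positions 6 7 8 9 stay [-emphatic].
[+RTR] positions on the surface: 1 2 3 4 5.

5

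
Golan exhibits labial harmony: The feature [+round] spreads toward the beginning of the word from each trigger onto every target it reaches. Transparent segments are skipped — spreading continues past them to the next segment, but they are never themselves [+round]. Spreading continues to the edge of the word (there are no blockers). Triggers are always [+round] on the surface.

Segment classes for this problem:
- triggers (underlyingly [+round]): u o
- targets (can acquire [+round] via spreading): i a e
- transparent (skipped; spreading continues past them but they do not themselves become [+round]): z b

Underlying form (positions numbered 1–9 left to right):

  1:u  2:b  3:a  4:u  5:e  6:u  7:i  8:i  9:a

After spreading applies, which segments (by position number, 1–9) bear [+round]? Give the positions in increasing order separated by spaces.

From /u/ at 1 leftward: word edge.
From /u/ at 4 leftward: 3 /a/ → [+round]; 2 /b/ transparent; 1 /u/ is itself a trigger — this domain ends here.
From /u/ at 6 leftward: 5 /e/ → [+round]; 4 /u/ is itself a trigger — this domain ends here.
Targets with no active source: positions 7 8 9 stay [-round].

1 3 4 5 6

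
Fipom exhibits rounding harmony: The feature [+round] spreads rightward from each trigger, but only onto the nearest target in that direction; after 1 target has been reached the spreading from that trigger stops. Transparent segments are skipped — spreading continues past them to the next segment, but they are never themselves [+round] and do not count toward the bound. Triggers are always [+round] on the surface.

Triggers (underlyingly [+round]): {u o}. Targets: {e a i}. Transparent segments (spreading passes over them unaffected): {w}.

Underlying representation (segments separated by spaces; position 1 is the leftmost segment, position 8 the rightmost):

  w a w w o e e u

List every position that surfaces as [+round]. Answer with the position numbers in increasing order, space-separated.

From /o/ at 5 rightward: 6 /e/ → [+round]; bound reached.
From /u/ at 8 rightward: word edge.
Targets with no active source: positions 2 7 stay [-round].

5 6 8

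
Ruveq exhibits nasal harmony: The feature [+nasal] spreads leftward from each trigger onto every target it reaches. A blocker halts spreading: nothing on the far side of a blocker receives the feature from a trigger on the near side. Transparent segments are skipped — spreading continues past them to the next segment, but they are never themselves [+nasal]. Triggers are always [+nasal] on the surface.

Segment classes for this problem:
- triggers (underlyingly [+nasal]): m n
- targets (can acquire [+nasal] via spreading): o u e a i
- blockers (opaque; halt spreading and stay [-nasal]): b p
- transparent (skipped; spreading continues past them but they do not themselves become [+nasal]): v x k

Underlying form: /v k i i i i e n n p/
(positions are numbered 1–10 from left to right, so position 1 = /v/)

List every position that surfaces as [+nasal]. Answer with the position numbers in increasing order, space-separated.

From /n/ at 8 leftward: 7 /e/ → [+nasal]; 6 /i/ → [+nasal]; 5 /i/ → [+nasal]; 4 /i/ → [+nasal]; 3 /i/ → [+nasal]; 2 /k/ transparent; 1 /v/ transparent; word edge.
From /n/ at 9 leftward: 8 /n/ is itself a trigger — this domain ends here.

3 4 5 6 7 8 9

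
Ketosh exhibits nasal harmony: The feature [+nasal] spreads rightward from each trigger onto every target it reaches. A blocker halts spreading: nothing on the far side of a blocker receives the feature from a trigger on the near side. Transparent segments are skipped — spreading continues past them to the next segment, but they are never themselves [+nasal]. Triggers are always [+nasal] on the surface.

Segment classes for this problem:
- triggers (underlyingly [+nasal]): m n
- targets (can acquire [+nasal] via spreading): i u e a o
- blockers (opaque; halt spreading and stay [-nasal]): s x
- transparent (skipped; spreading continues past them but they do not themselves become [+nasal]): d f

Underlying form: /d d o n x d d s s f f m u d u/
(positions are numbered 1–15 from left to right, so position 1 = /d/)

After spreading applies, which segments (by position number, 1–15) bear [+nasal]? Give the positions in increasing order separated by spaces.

From /n/ at 4 rightward: 5 /x/ blocks.
From /m/ at 12 rightward: 13 /u/ → [+nasal]; 14 /d/ transparent; 15 /u/ → [+nasal]; word edge.
Target with no active source: position 3 stays [-nasal].

4 12 13 15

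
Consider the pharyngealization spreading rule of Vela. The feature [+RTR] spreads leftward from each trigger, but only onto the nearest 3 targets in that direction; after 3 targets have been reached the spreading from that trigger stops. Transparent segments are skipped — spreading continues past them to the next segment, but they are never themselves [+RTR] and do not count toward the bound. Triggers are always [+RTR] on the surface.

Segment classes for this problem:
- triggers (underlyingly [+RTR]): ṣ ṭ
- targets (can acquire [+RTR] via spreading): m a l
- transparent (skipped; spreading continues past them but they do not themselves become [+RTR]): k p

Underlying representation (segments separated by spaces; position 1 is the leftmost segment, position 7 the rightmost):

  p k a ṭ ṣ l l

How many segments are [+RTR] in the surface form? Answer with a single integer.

3

From /ṭ/ at 4 leftward: 3 /a/ → [+RTR]; 2 /k/ transparent; 1 /p/ transparent; word edge.
From /ṣ/ at 5 leftward: 4 /ṭ/ is itself a trigger — this domain ends here.
Targets with no active source: positions 6 7 stay [-emphatic].
[+RTR] positions on the surface: 3 4 5.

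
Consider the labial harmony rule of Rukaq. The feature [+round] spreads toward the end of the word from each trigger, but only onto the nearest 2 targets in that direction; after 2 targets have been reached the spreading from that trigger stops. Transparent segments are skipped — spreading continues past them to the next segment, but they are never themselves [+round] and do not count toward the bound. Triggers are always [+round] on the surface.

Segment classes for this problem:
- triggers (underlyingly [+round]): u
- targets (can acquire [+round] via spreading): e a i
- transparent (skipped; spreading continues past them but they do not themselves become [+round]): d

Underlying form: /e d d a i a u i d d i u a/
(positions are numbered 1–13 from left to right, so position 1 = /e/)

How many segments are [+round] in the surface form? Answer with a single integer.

5

From /u/ at 7 rightward: 8 /i/ → [+round]; 9 /d/ transparent; 10 /d/ transparent; 11 /i/ → [+round]; bound reached.
From /u/ at 12 rightward: 13 /a/ → [+round]; word edge.
Targets with no active source: positions 1 4 5 6 stay [-round].
[+round] positions on the surface: 7 8 11 12 13.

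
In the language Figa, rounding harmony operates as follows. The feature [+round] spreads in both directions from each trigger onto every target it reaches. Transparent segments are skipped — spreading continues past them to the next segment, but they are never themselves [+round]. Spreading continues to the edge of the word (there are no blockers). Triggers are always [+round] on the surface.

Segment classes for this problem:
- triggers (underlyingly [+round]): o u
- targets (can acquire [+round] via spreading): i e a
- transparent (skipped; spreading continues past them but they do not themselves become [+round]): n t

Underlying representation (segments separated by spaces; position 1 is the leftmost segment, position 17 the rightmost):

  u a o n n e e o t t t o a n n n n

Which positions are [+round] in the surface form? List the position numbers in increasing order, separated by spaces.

From /u/ at 1 rightward: 2 /a/ → [+round]; 3 /o/ is itself a trigger — this domain ends here.
From /u/ at 1 leftward: word edge.
From /o/ at 3 rightward: 4 /n/ transparent; 5 /n/ transparent; 6 /e/ → [+round]; 7 /e/ → [+round]; 8 /o/ is itself a trigger — this domain ends here.
From /o/ at 3 leftward: 2 /a/ → [+round]; 1 /u/ is itself a trigger — this domain ends here.
From /o/ at 8 rightward: 9 /t/ transparent; 10 /t/ transparent; 11 /t/ transparent; 12 /o/ is itself a trigger — this domain ends here.
From /o/ at 8 leftward: 7 /e/ → [+round]; 6 /e/ → [+round]; 5 /n/ transparent; 4 /n/ transparent; 3 /o/ is itself a trigger — this domain ends here.
From /o/ at 12 rightward: 13 /a/ → [+round]; 14 /n/ transparent; 15 /n/ transparent; 16 /n/ transparent; 17 /n/ transparent; word edge.
From /o/ at 12 leftward: 11 /t/ transparent; 10 /t/ transparent; 9 /t/ transparent; 8 /o/ is itself a trigger — this domain ends here.

1 2 3 6 7 8 12 13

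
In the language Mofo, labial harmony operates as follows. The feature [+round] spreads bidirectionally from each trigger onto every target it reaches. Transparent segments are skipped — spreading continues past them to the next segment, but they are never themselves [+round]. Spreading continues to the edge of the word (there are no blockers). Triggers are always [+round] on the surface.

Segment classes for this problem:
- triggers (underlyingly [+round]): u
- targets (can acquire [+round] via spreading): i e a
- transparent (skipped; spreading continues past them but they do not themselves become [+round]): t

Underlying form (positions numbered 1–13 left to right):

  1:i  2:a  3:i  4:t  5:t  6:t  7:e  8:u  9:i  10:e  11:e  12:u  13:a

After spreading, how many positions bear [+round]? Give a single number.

10

From /u/ at 8 rightward: 9 /i/ → [+round]; 10 /e/ → [+round]; 11 /e/ → [+round]; 12 /u/ is itself a trigger — this domain ends here.
From /u/ at 8 leftward: 7 /e/ → [+round]; 6 /t/ transparent; 5 /t/ transparent; 4 /t/ transparent; 3 /i/ → [+round]; 2 /a/ → [+round]; 1 /i/ → [+round]; word edge.
From /u/ at 12 rightward: 13 /a/ → [+round]; word edge.
From /u/ at 12 leftward: 11 /e/ → [+round]; 10 /e/ → [+round]; 9 /i/ → [+round]; 8 /u/ is itself a trigger — this domain ends here.
[+round] positions on the surface: 1 2 3 7 8 9 10 11 12 13.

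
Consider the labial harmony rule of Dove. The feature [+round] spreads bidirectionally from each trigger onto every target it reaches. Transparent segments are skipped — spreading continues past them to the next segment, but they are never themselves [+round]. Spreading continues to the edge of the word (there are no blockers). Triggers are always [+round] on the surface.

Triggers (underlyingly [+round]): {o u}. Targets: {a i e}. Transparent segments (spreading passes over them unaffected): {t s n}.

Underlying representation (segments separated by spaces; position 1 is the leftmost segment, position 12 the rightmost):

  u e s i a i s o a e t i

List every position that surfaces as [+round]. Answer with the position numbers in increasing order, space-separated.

1 2 4 5 6 8 9 10 12

From /u/ at 1 rightward: 2 /e/ → [+round]; 3 /s/ transparent; 4 /i/ → [+round]; 5 /a/ → [+round]; 6 /i/ → [+round]; 7 /s/ transparent; 8 /o/ is itself a trigger — this domain ends here.
From /u/ at 1 leftward: word edge.
From /o/ at 8 rightward: 9 /a/ → [+round]; 10 /e/ → [+round]; 11 /t/ transparent; 12 /i/ → [+round]; word edge.
From /o/ at 8 leftward: 7 /s/ transparent; 6 /i/ → [+round]; 5 /a/ → [+round]; 4 /i/ → [+round]; 3 /s/ transparent; 2 /e/ → [+round]; 1 /u/ is itself a trigger — this domain ends here.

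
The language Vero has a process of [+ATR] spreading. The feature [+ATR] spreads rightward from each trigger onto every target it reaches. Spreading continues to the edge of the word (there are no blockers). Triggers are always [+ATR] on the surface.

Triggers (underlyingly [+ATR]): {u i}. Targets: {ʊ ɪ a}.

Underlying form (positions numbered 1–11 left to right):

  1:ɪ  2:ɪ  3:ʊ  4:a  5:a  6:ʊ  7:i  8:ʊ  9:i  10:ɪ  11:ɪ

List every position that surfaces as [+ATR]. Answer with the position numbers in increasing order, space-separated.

From /i/ at 7 rightward: 8 /ʊ/ → [+ATR]; 9 /i/ is itself a trigger — this domain ends here.
From /i/ at 9 rightward: 10 /ɪ/ → [+ATR]; 11 /ɪ/ → [+ATR]; word edge.
Targets with no active source: positions 1 2 3 4 5 6 stay [-ATR].

7 8 9 10 11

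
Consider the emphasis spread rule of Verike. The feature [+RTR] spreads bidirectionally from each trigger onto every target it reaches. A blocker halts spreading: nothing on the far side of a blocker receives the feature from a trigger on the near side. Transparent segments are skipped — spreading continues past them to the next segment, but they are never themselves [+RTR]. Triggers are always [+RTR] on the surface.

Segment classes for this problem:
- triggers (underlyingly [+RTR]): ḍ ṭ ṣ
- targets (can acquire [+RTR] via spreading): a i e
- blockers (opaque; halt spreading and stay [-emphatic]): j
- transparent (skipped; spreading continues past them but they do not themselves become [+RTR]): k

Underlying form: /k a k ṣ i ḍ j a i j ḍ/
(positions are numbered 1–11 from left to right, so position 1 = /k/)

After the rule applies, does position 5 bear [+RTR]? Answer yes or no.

From /ṣ/ at 4 rightward: 5 /i/ → [+RTR]; 6 /ḍ/ is itself a trigger — this domain ends here.
From /ṣ/ at 4 leftward: 3 /k/ transparent; 2 /a/ → [+RTR]; 1 /k/ transparent; word edge.
From /ḍ/ at 6 rightward: 7 /j/ blocks.
From /ḍ/ at 6 leftward: 5 /i/ → [+RTR]; 4 /ṣ/ is itself a trigger — this domain ends here.
From /ḍ/ at 11 rightward: word edge.
From /ḍ/ at 11 leftward: 10 /j/ blocks.
Targets with no active source: positions 8 9 stay [-emphatic].
[+RTR] positions on the surface: 2 4 5 6 11.

yes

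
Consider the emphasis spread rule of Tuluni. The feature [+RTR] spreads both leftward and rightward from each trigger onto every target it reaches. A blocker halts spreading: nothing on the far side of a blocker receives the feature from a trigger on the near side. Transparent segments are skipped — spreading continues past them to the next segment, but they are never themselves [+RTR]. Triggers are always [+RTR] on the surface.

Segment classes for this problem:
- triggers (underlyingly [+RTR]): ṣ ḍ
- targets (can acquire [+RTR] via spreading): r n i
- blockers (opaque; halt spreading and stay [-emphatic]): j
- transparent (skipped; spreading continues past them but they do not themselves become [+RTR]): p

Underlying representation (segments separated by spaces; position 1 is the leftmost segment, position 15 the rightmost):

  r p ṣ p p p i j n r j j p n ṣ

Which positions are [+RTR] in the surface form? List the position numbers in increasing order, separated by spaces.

1 3 7 14 15

From /ṣ/ at 3 rightward: 4 /p/ transparent; 5 /p/ transparent; 6 /p/ transparent; 7 /i/ → [+RTR]; 8 /j/ blocks.
From /ṣ/ at 3 leftward: 2 /p/ transparent; 1 /r/ → [+RTR]; word edge.
From /ṣ/ at 15 rightward: word edge.
From /ṣ/ at 15 leftward: 14 /n/ → [+RTR]; 13 /p/ transparent; 12 /j/ blocks.
Targets with no active source: positions 9 10 stay [-emphatic].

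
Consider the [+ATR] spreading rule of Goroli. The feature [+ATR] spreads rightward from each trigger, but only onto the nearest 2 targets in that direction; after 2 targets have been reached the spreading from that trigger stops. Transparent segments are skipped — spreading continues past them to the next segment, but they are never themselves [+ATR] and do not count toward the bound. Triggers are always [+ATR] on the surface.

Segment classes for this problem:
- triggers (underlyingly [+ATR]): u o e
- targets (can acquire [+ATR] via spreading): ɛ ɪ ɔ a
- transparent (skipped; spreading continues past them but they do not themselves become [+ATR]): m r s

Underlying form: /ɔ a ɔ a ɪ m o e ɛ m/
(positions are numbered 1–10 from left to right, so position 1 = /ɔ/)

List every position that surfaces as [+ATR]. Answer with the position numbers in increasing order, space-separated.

7 8 9

From /o/ at 7 rightward: 8 /e/ is itself a trigger — this domain ends here.
From /e/ at 8 rightward: 9 /ɛ/ → [+ATR]; 10 /m/ transparent; word edge.
Targets with no active source: positions 1 2 3 4 5 stay [-ATR].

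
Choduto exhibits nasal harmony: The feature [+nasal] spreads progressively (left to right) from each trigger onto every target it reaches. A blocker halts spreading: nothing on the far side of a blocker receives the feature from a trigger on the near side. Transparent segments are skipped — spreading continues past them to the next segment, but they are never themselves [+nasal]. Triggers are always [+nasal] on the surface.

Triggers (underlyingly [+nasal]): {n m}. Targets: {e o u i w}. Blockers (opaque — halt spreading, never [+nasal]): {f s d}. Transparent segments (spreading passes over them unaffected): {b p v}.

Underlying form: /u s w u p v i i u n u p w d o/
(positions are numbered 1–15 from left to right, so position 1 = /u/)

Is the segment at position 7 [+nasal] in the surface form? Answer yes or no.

no

From /n/ at 10 rightward: 11 /u/ → [+nasal]; 12 /p/ transparent; 13 /w/ → [+nasal]; 14 /d/ blocks.
Targets with no active source: positions 1 3 4 7 8 9 15 stay [-nasal].
[+nasal] positions on the surface: 10 11 13.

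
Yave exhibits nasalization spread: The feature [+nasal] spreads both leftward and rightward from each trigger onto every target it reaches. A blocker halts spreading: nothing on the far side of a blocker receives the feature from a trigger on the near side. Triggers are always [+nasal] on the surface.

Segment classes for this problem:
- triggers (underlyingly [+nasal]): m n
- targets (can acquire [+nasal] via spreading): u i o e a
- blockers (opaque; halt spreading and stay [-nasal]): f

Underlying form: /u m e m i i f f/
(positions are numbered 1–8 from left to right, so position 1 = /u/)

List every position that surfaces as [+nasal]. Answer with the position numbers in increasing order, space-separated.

From /m/ at 2 rightward: 3 /e/ → [+nasal]; 4 /m/ is itself a trigger — this domain ends here.
From /m/ at 2 leftward: 1 /u/ → [+nasal]; word edge.
From /m/ at 4 rightward: 5 /i/ → [+nasal]; 6 /i/ → [+nasal]; 7 /f/ blocks.
From /m/ at 4 leftward: 3 /e/ → [+nasal]; 2 /m/ is itself a trigger — this domain ends here.

1 2 3 4 5 6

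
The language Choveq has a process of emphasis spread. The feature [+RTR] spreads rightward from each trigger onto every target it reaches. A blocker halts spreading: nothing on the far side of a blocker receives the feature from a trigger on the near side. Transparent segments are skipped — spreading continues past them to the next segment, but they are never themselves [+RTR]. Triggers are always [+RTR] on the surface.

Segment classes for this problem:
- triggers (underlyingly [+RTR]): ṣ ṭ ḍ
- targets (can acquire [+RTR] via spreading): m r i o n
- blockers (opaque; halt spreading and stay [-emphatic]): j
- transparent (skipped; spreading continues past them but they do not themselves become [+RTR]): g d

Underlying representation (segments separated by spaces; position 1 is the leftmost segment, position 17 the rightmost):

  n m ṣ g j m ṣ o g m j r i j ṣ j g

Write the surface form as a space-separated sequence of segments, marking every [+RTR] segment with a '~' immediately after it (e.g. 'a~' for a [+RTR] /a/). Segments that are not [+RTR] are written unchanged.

From /ṣ/ at 3 rightward: 4 /g/ transparent; 5 /j/ blocks.
From /ṣ/ at 7 rightward: 8 /o/ → [+RTR]; 9 /g/ transparent; 10 /m/ → [+RTR]; 11 /j/ blocks.
From /ṣ/ at 15 rightward: 16 /j/ blocks.
Targets with no active source: positions 1 2 6 12 13 stay [-emphatic].
[+RTR] positions on the surface: 3 7 8 10 15.

n m ṣ~ g j m ṣ~ o~ g m~ j r i j ṣ~ j g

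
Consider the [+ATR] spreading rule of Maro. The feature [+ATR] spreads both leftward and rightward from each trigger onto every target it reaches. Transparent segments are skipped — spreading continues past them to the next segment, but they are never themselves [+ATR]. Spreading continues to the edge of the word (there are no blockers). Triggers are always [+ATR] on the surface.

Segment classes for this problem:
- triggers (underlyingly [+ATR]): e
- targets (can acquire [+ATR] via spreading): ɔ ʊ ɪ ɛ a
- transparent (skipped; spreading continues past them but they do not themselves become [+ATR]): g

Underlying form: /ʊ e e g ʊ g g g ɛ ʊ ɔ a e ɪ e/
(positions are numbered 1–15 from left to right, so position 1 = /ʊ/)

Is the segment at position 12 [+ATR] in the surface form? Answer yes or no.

yes

From /e/ at 2 rightward: 3 /e/ is itself a trigger — this domain ends here.
From /e/ at 2 leftward: 1 /ʊ/ → [+ATR]; word edge.
From /e/ at 3 rightward: 4 /g/ transparent; 5 /ʊ/ → [+ATR]; 6 /g/ transparent; 7 /g/ transparent; 8 /g/ transparent; 9 /ɛ/ → [+ATR]; 10 /ʊ/ → [+ATR]; 11 /ɔ/ → [+ATR]; 12 /a/ → [+ATR]; 13 /e/ is itself a trigger — this domain ends here.
From /e/ at 3 leftward: 2 /e/ is itself a trigger — this domain ends here.
From /e/ at 13 rightward: 14 /ɪ/ → [+ATR]; 15 /e/ is itself a trigger — this domain ends here.
From /e/ at 13 leftward: 12 /a/ → [+ATR]; 11 /ɔ/ → [+ATR]; 10 /ʊ/ → [+ATR]; 9 /ɛ/ → [+ATR]; 8 /g/ transparent; 7 /g/ transparent; 6 /g/ transparent; 5 /ʊ/ → [+ATR]; 4 /g/ transparent; 3 /e/ is itself a trigger — this domain ends here.
From /e/ at 15 rightward: word edge.
From /e/ at 15 leftward: 14 /ɪ/ → [+ATR]; 13 /e/ is itself a trigger — this domain ends here.
[+ATR] positions on the surface: 1 2 3 5 9 10 11 12 13 14 15.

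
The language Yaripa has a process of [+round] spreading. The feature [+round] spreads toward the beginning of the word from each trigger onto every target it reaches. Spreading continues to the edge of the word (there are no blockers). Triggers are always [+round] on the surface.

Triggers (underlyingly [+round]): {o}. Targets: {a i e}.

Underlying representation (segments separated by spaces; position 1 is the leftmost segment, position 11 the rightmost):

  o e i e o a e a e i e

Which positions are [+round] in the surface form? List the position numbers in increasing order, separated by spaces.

1 2 3 4 5

From /o/ at 1 leftward: word edge.
From /o/ at 5 leftward: 4 /e/ → [+round]; 3 /i/ → [+round]; 2 /e/ → [+round]; 1 /o/ is itself a trigger — this domain ends here.
Targets with no active source: positions 6 7 8 9 10 11 stay [-round].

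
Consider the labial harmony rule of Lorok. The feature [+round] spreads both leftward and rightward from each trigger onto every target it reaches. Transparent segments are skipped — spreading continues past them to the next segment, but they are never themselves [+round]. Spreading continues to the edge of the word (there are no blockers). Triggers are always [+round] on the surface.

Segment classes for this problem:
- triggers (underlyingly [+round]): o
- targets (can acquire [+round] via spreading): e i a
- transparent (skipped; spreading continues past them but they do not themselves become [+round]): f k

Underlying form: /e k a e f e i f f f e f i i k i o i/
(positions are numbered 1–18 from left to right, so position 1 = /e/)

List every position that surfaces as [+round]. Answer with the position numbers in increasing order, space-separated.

From /o/ at 17 rightward: 18 /i/ → [+round]; word edge.
From /o/ at 17 leftward: 16 /i/ → [+round]; 15 /k/ transparent; 14 /i/ → [+round]; 13 /i/ → [+round]; 12 /f/ transparent; 11 /e/ → [+round]; 10 /f/ transparent; 9 /f/ transparent; 8 /f/ transparent; 7 /i/ → [+round]; 6 /e/ → [+round]; 5 /f/ transparent; 4 /e/ → [+round]; 3 /a/ → [+round]; 2 /k/ transparent; 1 /e/ → [+round]; word edge.

1 3 4 6 7 11 13 14 16 17 18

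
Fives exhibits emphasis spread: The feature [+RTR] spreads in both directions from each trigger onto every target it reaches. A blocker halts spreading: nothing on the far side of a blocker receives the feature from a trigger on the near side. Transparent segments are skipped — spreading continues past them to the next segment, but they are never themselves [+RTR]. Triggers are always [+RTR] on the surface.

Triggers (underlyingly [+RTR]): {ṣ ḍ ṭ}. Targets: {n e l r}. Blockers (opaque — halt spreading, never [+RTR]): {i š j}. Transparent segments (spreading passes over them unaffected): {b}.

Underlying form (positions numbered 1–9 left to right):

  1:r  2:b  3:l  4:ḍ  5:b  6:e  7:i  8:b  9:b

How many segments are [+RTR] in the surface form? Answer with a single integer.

4

From /ḍ/ at 4 rightward: 5 /b/ transparent; 6 /e/ → [+RTR]; 7 /i/ blocks.
From /ḍ/ at 4 leftward: 3 /l/ → [+RTR]; 2 /b/ transparent; 1 /r/ → [+RTR]; word edge.
[+RTR] positions on the surface: 1 3 4 6.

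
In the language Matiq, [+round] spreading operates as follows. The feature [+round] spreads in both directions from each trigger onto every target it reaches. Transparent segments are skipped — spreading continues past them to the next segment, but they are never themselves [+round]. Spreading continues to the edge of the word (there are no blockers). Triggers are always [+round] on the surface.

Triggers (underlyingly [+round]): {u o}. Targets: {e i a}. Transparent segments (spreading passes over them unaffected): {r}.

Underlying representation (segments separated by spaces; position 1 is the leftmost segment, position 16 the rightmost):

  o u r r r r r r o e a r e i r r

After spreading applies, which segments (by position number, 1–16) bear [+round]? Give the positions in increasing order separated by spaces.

1 2 9 10 11 13 14

From /o/ at 1 rightward: 2 /u/ is itself a trigger — this domain ends here.
From /o/ at 1 leftward: word edge.
From /u/ at 2 rightward: 3 /r/ transparent; 4 /r/ transparent; 5 /r/ transparent; 6 /r/ transparent; 7 /r/ transparent; 8 /r/ transparent; 9 /o/ is itself a trigger — this domain ends here.
From /u/ at 2 leftward: 1 /o/ is itself a trigger — this domain ends here.
From /o/ at 9 rightward: 10 /e/ → [+round]; 11 /a/ → [+round]; 12 /r/ transparent; 13 /e/ → [+round]; 14 /i/ → [+round]; 15 /r/ transparent; 16 /r/ transparent; word edge.
From /o/ at 9 leftward: 8 /r/ transparent; 7 /r/ transparent; 6 /r/ transparent; 5 /r/ transparent; 4 /r/ transparent; 3 /r/ transparent; 2 /u/ is itself a trigger — this domain ends here.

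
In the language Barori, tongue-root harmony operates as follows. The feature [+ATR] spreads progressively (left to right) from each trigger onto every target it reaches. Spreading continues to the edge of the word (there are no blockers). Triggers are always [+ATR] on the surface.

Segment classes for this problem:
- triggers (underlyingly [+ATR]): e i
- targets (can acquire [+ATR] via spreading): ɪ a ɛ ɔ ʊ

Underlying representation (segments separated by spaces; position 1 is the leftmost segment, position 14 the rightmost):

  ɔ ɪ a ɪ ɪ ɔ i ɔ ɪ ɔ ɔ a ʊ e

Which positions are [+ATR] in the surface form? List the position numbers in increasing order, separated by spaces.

From /i/ at 7 rightward: 8 /ɔ/ → [+ATR]; 9 /ɪ/ → [+ATR]; 10 /ɔ/ → [+ATR]; 11 /ɔ/ → [+ATR]; 12 /a/ → [+ATR]; 13 /ʊ/ → [+ATR]; 14 /e/ is itself a trigger — this domain ends here.
From /e/ at 14 rightward: word edge.
Targets with no active source: positions 1 2 3 4 5 6 stay [-ATR].

7 8 9 10 11 12 13 14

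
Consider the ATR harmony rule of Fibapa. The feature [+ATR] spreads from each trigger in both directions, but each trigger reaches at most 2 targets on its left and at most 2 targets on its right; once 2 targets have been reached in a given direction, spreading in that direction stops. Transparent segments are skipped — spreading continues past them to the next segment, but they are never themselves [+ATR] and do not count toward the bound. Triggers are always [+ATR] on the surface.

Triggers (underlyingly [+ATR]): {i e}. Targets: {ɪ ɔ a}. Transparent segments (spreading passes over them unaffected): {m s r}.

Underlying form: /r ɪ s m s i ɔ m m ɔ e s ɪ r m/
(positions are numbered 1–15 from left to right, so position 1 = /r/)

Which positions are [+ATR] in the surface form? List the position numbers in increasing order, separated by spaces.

From /i/ at 6 rightward: 7 /ɔ/ → [+ATR]; 8 /m/ transparent; 9 /m/ transparent; 10 /ɔ/ → [+ATR]; bound reached.
From /i/ at 6 leftward: 5 /s/ transparent; 4 /m/ transparent; 3 /s/ transparent; 2 /ɪ/ → [+ATR]; 1 /r/ transparent; word edge.
From /e/ at 11 rightward: 12 /s/ transparent; 13 /ɪ/ → [+ATR]; 14 /r/ transparent; 15 /m/ transparent; word edge.
From /e/ at 11 leftward: 10 /ɔ/ → [+ATR]; 9 /m/ transparent; 8 /m/ transparent; 7 /ɔ/ → [+ATR]; bound reached.

2 6 7 10 11 13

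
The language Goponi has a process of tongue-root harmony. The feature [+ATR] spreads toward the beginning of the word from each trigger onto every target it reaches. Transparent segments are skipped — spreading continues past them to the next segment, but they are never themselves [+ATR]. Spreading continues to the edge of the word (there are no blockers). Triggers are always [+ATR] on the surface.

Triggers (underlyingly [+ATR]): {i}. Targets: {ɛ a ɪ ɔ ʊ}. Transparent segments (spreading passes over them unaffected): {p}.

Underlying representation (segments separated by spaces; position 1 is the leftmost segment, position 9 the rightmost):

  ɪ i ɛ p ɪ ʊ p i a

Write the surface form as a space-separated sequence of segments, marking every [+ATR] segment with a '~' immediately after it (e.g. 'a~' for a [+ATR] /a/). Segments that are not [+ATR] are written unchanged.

ɪ~ i~ ɛ~ p ɪ~ ʊ~ p i~ a

From /i/ at 2 leftward: 1 /ɪ/ → [+ATR]; word edge.
From /i/ at 8 leftward: 7 /p/ transparent; 6 /ʊ/ → [+ATR]; 5 /ɪ/ → [+ATR]; 4 /p/ transparent; 3 /ɛ/ → [+ATR]; 2 /i/ is itself a trigger — this domain ends here.
Target with no active source: position 9 stays [-ATR].
[+ATR] positions on the surface: 1 2 3 5 6 8.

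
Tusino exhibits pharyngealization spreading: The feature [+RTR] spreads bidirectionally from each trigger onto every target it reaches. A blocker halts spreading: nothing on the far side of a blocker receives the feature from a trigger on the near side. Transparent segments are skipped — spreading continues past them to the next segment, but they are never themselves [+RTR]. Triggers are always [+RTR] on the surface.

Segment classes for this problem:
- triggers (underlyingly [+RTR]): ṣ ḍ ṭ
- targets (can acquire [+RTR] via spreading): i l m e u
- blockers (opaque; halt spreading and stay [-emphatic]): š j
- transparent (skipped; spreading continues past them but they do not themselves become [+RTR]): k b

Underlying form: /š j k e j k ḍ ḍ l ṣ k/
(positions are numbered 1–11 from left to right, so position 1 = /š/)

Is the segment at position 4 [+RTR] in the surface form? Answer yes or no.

no

From /ḍ/ at 7 rightward: 8 /ḍ/ is itself a trigger — this domain ends here.
From /ḍ/ at 7 leftward: 6 /k/ transparent; 5 /j/ blocks.
From /ḍ/ at 8 rightward: 9 /l/ → [+RTR]; 10 /ṣ/ is itself a trigger — this domain ends here.
From /ḍ/ at 8 leftward: 7 /ḍ/ is itself a trigger — this domain ends here.
From /ṣ/ at 10 rightward: 11 /k/ transparent; word edge.
From /ṣ/ at 10 leftward: 9 /l/ → [+RTR]; 8 /ḍ/ is itself a trigger — this domain ends here.
Target with no active source: position 4 stays [-emphatic].
[+RTR] positions on the surface: 7 8 9 10.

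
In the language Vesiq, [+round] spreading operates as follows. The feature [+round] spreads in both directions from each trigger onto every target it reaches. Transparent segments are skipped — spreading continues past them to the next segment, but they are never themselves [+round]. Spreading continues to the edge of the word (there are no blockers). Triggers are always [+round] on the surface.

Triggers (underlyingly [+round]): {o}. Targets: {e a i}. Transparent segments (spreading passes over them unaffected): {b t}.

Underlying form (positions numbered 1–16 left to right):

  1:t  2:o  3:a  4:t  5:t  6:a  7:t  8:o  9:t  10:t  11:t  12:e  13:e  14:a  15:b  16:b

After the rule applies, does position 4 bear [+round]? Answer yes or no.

From /o/ at 2 rightward: 3 /a/ → [+round]; 4 /t/ transparent; 5 /t/ transparent; 6 /a/ → [+round]; 7 /t/ transparent; 8 /o/ is itself a trigger — this domain ends here.
From /o/ at 2 leftward: 1 /t/ transparent; word edge.
From /o/ at 8 rightward: 9 /t/ transparent; 10 /t/ transparent; 11 /t/ transparent; 12 /e/ → [+round]; 13 /e/ → [+round]; 14 /a/ → [+round]; 15 /b/ transparent; 16 /b/ transparent; word edge.
From /o/ at 8 leftward: 7 /t/ transparent; 6 /a/ → [+round]; 5 /t/ transparent; 4 /t/ transparent; 3 /a/ → [+round]; 2 /o/ is itself a trigger — this domain ends here.
[+round] positions on the surface: 2 3 6 8 12 13 14.

no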